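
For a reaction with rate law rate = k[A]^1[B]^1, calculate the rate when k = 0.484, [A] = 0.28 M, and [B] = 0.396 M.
0.05367 M/s

rate = k·[A]^1·[B]^1 = 0.484·(0.28)^1·(0.396)^1 = 0.484·0.28·0.396 = 0.05367 M/s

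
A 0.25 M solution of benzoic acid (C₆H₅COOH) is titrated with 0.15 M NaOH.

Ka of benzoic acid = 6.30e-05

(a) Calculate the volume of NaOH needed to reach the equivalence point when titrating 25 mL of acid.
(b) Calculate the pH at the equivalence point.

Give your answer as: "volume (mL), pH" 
V = 41.7 mL, pH = 8.59

(a) At equivalence: moles acid = moles base.
moles acid = 0.25 × 0.025 = 0.00625 mol; V_NaOH = 0.00625/0.15 = 0.04167 L = 41.7 mL.
(b) At equivalence, all acid → conjugate base A⁻ at [A⁻] = 0.00625/0.06667 = 0.09375 M.
Kb = Kw/Ka = 1.0e-14/6.30e-05 = 1.587e-10; [OH⁻] = √(Kb·[A⁻]) = 3.858e-06; pOH = 5.41; pH = 14 − pOH = 8.59.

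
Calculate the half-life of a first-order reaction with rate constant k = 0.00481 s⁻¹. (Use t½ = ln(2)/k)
144.11 s

t½ = ln(2)/k = 0.6931/0.00481 = 144.11 s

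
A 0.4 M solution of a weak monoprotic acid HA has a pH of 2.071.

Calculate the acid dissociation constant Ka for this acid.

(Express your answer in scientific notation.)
K_a = 1.84e-04

[H⁺] = 10^(−pH) = 10^(−2.071) = 8.492e-03 M. For HA ⇌ H⁺ + A⁻, Ka = x²/(C − x) = (8.492e-03)²/(0.4 − 8.492e-03) = 1.84e-04.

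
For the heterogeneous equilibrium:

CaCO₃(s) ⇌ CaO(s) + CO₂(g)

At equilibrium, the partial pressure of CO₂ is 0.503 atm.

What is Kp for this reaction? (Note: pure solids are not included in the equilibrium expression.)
K_p = 0.503

Solids (CaCO₃, CaO) have activity 1 and are excluded.
Kp = P(CO₂) = 0.503.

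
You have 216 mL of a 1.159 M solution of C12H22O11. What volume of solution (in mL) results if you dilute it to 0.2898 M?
Using M₁V₁ = M₂V₂:
1.159 × 216 = 0.2898 × V₂
V₂ = (1.159 × 216) / 0.2898 = 863.9 mL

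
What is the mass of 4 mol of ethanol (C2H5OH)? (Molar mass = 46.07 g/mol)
Mass = 4 mol × 46.07 g/mol = 184.3 g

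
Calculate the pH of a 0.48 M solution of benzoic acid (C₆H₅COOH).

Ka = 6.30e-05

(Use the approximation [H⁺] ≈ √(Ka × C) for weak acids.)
pH = 2.26

[H⁺] = √(Ka × C) = √(6.30e-05 × 0.48) = 5.4991e-03. pH = -log(5.4991e-03)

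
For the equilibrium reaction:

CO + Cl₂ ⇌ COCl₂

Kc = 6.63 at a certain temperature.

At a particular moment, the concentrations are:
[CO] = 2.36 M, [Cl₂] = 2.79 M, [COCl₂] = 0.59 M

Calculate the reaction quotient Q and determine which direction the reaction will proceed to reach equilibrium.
Q = 0.090, Q < K, reaction proceeds forward (toward products)

Q = ([COCl₂]) / ([CO] × [Cl₂])
  = ((0.59)) / ((2.36)·(2.79)) = 0.59/6.5844 = 0.08961
Since Q = 0.08961 < Kc = 6.63, the reaction proceeds forward (toward products) to reach equilibrium.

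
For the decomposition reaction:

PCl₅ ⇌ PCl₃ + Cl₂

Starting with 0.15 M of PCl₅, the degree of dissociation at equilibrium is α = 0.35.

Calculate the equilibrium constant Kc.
K_c = 0.0283

x = α·[A]₀ = 0.35 × 0.15 = 0.0525 M dissociated.
At eq: [PCl₅] = 0.15 − 0.0525 = 0.0975 M; [PCl₃] = [Cl₂] = x = 0.0525 M.
Kc = [PCl₃][Cl₂]/[PCl₅] = (0.0525)²/0.0975 = 0.02827.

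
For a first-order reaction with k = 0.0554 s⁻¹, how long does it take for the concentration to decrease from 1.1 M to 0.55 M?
12.51 s

From ln[A] = ln[A]₀ - k·t: t = ln([A]₀/[A])/k = ln(1.1/0.55)/0.0554 = ln(2.0000)/0.0554 = 0.6931/0.0554 = 12.51 s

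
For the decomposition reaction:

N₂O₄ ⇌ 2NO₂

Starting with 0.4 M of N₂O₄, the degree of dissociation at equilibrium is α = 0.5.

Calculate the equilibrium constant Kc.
K_c = 0.8000

x = α·[A]₀ = 0.5 × 0.4 = 0.2 M dissociated.
At eq: [N₂O₄] = 0.4 − 0.2 = 0.2 M; [NO₂] = 2x = 0.4 M.
Kc = [NO₂]²/[N₂O₄] = (0.4)²/0.2 = 0.8.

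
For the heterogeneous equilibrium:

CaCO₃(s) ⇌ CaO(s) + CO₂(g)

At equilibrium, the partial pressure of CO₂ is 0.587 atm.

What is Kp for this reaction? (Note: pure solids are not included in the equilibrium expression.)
K_p = 0.587

Solids (CaCO₃, CaO) have activity 1 and are excluded.
Kp = P(CO₂) = 0.587.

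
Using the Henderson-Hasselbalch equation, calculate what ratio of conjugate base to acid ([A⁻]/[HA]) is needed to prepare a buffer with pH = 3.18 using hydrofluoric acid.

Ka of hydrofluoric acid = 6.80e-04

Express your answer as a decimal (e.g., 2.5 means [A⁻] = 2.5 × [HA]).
[A⁻]/[HA] = 1.029

pKa = −log(6.80e-04) = 3.1675. pH = pKa + log([A⁻]/[HA]). 3.18 = 3.1675 + log(ratio). log(ratio) = 3.18 − 3.1675 = 0.0125. ratio = 10^(0.0125) = 1.029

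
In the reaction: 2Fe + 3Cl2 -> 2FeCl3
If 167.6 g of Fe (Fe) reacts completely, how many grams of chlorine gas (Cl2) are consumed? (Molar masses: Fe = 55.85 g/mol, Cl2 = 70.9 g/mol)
Moles of Fe = 167.6 g ÷ 55.85 g/mol = 3.0009 mol
Mole ratio: 3 mol Cl2 / 2 mol Fe
Moles of Cl2 = 3.0009 × (3/2) = 4.50134 mol
Mass of Cl2 = 4.50134 mol × 70.9 g/mol = 319.1 g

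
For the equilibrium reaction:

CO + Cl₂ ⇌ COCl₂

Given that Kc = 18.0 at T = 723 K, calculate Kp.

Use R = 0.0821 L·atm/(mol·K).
K_p = 0.3032

Δn = (moles gaseous products) − (moles gaseous reactants) = -1
T = 723 K; RT = 0.0821 × 723 = 59.3583
Kp = Kc·(RT)^Δn = 18.0 × (59.3583)^-1 = 18.0 × 0.0168468 = 0.3032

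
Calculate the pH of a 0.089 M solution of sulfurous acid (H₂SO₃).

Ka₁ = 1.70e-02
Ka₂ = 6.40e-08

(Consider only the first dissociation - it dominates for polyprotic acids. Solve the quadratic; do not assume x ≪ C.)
pH = 1.50

x² + Ka₁·x − Ka₁·C = 0 with Ka₁ = 1.70e-02, C = 0.089.
x = (−Ka₁ + √(Ka₁² + 4·Ka₁·C))/2 = 3.1315e-02 M, so pH = 1.50.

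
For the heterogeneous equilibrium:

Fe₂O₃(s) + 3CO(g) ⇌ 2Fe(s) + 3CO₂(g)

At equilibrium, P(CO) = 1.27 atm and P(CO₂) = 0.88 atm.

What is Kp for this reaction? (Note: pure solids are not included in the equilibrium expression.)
K_p = 0.333

Solids (Fe₂O₃, Fe) are excluded.
Kp = P(CO₂)³/P(CO)³ = (0.88)³/(1.27)³ = 0.6815/2.048 = 0.333.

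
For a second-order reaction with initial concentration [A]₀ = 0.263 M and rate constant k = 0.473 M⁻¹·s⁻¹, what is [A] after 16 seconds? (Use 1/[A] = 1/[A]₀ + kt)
0.0879 M

1/[A] = 1/[A]₀ + k·t = 1/0.263 + (0.473)·(16) = 3.8023 + 7.5680 = 11.3703
[A] = 1/11.3703 = 0.0879 M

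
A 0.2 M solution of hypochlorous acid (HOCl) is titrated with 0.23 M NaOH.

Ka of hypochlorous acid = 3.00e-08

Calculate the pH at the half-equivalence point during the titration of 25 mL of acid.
pH = pKa = 7.52

At the half-equivalence point, [HA] = [A⁻], so by Henderson–Hasselbalch pH = pKa + log(1) = pKa.
pKa = −log(3.00e-08) = 7.52.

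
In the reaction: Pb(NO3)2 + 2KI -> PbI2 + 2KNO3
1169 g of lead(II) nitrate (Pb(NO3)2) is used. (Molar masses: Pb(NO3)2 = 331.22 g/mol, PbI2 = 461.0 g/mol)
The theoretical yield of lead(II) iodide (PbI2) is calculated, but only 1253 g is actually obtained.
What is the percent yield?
Moles of Pb(NO3)2 = 1169 g ÷ 331.22 g/mol = 3.52938 mol
Mole ratio: 1 mol PbI2 / 1 mol Pb(NO3)2
Moles of PbI2 = 3.52938 × (1/1) = 3.52938 mol
Theoretical yield = 3.52938 mol × 461.0 g/mol = 1627 g
Actual yield = 1253 g
Percent yield = (1253 / 1627) × 100% = 77.0%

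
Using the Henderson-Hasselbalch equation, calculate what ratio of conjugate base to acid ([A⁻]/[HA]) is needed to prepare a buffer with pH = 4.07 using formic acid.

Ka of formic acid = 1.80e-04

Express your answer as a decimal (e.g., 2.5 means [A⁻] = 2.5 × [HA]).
[A⁻]/[HA] = 2.115

pKa = −log(1.80e-04) = 3.7447. pH = pKa + log([A⁻]/[HA]). 4.07 = 3.7447 + log(ratio). log(ratio) = 4.07 − 3.7447 = 0.3253. ratio = 10^(0.3253) = 2.115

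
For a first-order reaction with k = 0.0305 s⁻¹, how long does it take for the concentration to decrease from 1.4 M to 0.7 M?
22.73 s

From ln[A] = ln[A]₀ - k·t: t = ln([A]₀/[A])/k = ln(1.4/0.7)/0.0305 = ln(2.0000)/0.0305 = 0.6931/0.0305 = 22.73 s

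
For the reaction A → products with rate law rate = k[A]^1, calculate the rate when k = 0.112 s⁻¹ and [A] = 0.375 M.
0.042 M/s

rate = k·[A]^1 = 0.112·(0.375)^1 = 0.112·0.375 = 0.042 M/s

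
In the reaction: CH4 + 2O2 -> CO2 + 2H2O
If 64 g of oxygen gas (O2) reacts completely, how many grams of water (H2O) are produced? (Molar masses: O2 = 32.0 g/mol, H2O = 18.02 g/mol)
Moles of O2 = 64 g ÷ 32.0 g/mol = 2 mol
Mole ratio: 2 mol H2O / 2 mol O2
Moles of H2O = 2 × (2/2) = 2 mol
Mass of H2O = 2 mol × 18.02 g/mol = 36.04 g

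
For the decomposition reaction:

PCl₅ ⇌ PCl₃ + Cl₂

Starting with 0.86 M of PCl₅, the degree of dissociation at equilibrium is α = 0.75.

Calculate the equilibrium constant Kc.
K_c = 1.9350

x = α·[A]₀ = 0.75 × 0.86 = 0.645 M dissociated.
At eq: [PCl₅] = 0.86 − 0.645 = 0.215 M; [PCl₃] = [Cl₂] = x = 0.645 M.
Kc = [PCl₃][Cl₂]/[PCl₅] = (0.645)²/0.215 = 1.935.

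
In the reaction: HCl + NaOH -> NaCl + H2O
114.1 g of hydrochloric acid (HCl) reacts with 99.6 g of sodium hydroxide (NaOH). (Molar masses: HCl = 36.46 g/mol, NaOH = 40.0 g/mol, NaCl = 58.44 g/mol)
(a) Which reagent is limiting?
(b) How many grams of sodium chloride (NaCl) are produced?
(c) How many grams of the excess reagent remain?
(a) NaOH, (b) 145.5 g, (c) 23.31 g

Moles of HCl = 114.1 g ÷ 36.46 g/mol = 3.12946 mol
Moles of NaOH = 99.6 g ÷ 40.0 g/mol = 2.49 mol
Moles ÷ coefficient: HCl: 3.12946/1 = 3.129, NaOH: 2.49/1 = 2.49
(a) NaOH has the smaller value, so NaOH is the limiting reagent.
(b) Moles of NaCl = 2.49 mol NaOH × (1/1) = 2.49 mol; mass = 2.49 mol × 58.44 g/mol = 145.5 g
(c) HCl consumed = 2.49 × (1/1) = 2.49 mol; remaining = 3.12946 − 2.49 = 0.639457 mol; mass = 0.639457 mol × 36.46 g/mol = 23.31 g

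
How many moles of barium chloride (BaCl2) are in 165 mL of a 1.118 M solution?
Moles = Molarity × Volume (L)
Moles = 1.118 M × 0.165 L = 0.1845 mol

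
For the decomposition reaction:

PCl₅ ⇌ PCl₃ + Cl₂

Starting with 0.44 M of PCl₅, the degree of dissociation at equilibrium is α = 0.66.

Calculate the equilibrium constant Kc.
K_c = 0.5637

x = α·[A]₀ = 0.66 × 0.44 = 0.2904 M dissociated.
At eq: [PCl₅] = 0.44 − 0.2904 = 0.1496 M; [PCl₃] = [Cl₂] = x = 0.2904 M.
Kc = [PCl₃][Cl₂]/[PCl₅] = (0.2904)²/0.1496 = 0.5637.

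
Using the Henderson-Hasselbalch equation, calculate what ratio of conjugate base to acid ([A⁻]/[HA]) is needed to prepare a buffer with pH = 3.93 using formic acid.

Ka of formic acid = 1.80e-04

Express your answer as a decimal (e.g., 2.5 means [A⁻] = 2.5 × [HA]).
[A⁻]/[HA] = 1.532

pKa = −log(1.80e-04) = 3.7447. pH = pKa + log([A⁻]/[HA]). 3.93 = 3.7447 + log(ratio). log(ratio) = 3.93 − 3.7447 = 0.1853. ratio = 10^(0.1853) = 1.532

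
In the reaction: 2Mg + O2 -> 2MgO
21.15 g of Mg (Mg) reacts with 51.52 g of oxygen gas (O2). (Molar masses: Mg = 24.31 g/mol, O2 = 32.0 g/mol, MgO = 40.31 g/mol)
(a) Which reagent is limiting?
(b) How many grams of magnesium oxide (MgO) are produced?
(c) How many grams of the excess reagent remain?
(a) Mg, (b) 35.07 g, (c) 37.6 g

Moles of Mg = 21.15 g ÷ 24.31 g/mol = 0.870012 mol
Moles of O2 = 51.52 g ÷ 32.0 g/mol = 1.61 mol
Moles ÷ coefficient: Mg: 0.870012/2 = 0.435, O2: 1.61/1 = 1.61
(a) Mg has the smaller value, so Mg is the limiting reagent.
(b) Moles of MgO = 0.870012 mol Mg × (2/2) = 0.870012 mol; mass = 0.870012 mol × 40.31 g/mol = 35.07 g
(c) O2 consumed = 0.870012 × (1/2) = 0.435006 mol; remaining = 1.61 − 0.435006 = 1.17499 mol; mass = 1.17499 mol × 32.0 g/mol = 37.6 g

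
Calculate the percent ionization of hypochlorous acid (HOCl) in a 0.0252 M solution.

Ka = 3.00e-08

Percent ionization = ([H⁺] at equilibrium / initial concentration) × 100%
Percent ionization = 0.109%

Let x = [H⁺]. Ka = x²/(C - x) ⇒ x² + (3.00e-08)x - (3.00e-08)(0.0252) = 0. x = 2.7480e-05. Percent = (2.7480e-05/0.0252) × 100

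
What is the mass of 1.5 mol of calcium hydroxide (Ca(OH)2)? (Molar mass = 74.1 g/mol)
Mass = 1.5 mol × 74.1 g/mol = 111.1 g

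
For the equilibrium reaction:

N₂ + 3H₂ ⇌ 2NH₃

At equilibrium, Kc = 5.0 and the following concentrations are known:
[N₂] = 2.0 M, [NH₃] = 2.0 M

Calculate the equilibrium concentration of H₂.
[H₂] = 0.7368 M

Kc = ([NH₃]^2) / ([N₂] × [H₂]^3) = 5.0
[H₂]^3 = (product terms)/(Kc · other reactant terms) = 4 / (5.0 · 2) = 0.4
[H₂] = (0.4)^(1/3) = 0.7368 M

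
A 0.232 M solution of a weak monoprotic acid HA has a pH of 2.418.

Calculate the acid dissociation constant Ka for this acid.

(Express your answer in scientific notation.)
K_a = 6.39e-05

[H⁺] = 10^(−pH) = 10^(−2.418) = 3.819e-03 M. For HA ⇌ H⁺ + A⁻, Ka = x²/(C − x) = (3.819e-03)²/(0.232 − 3.819e-03) = 6.39e-05.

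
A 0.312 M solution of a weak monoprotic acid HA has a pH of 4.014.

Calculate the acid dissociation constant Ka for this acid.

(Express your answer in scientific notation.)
K_a = 3.01e-08

[H⁺] = 10^(−pH) = 10^(−4.014) = 9.683e-05 M. For HA ⇌ H⁺ + A⁻, Ka = x²/(C − x) = (9.683e-05)²/(0.312 − 9.683e-05) = 3.01e-08.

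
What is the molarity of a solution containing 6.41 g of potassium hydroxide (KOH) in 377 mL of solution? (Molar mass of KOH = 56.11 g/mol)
Moles of KOH = 6.41 g ÷ 56.11 g/mol = 0.11424 mol
Volume = 377 mL = 0.377 L
Molarity = 0.11424 mol ÷ 0.377 L = 0.303 M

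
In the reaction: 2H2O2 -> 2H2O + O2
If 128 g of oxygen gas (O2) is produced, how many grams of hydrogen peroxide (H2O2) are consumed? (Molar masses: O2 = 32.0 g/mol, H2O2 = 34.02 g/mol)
Moles of O2 = 128 g ÷ 32.0 g/mol = 4 mol
Mole ratio: 2 mol H2O2 / 1 mol O2
Moles of H2O2 = 4 × (2/1) = 8 mol
Mass of H2O2 = 8 mol × 34.02 g/mol = 272.2 g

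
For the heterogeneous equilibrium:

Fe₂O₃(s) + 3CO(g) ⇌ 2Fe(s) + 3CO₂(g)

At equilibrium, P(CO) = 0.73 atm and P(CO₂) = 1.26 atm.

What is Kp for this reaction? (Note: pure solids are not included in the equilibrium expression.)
K_p = 5.142

Solids (Fe₂O₃, Fe) are excluded.
Kp = P(CO₂)³/P(CO)³ = (1.26)³/(0.73)³ = 2/0.389 = 5.142.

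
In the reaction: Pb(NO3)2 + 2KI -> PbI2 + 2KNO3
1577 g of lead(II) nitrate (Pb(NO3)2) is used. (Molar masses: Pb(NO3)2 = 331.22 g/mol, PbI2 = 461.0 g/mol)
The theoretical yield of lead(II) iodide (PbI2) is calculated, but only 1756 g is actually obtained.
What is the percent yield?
Moles of Pb(NO3)2 = 1577 g ÷ 331.22 g/mol = 4.76119 mol
Mole ratio: 1 mol PbI2 / 1 mol Pb(NO3)2
Moles of PbI2 = 4.76119 × (1/1) = 4.76119 mol
Theoretical yield = 4.76119 mol × 461.0 g/mol = 2194.9 g
Actual yield = 1756 g
Percent yield = (1756 / 2194.9) × 100% = 80.0%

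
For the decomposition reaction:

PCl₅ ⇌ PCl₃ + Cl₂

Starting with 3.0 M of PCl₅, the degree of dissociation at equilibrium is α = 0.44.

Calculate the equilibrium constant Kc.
K_c = 1.0371

x = α·[A]₀ = 0.44 × 3.0 = 1.32 M dissociated.
At eq: [PCl₅] = 3.0 − 1.32 = 1.68 M; [PCl₃] = [Cl₂] = x = 1.32 M.
Kc = [PCl₃][Cl₂]/[PCl₅] = (1.32)²/1.68 = 1.037.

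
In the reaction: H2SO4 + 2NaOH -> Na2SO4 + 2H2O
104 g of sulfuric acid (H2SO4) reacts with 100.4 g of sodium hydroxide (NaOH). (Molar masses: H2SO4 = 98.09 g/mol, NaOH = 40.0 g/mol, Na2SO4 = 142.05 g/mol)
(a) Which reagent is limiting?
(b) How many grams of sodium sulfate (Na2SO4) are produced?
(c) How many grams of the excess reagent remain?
(a) H2SO4, (b) 150.6 g, (c) 15.58 g

Moles of H2SO4 = 104 g ÷ 98.09 g/mol = 1.06025 mol
Moles of NaOH = 100.4 g ÷ 40.0 g/mol = 2.51 mol
Moles ÷ coefficient: H2SO4: 1.06025/1 = 1.06, NaOH: 2.51/2 = 1.255
(a) H2SO4 has the smaller value, so H2SO4 is the limiting reagent.
(b) Moles of Na2SO4 = 1.06025 mol H2SO4 × (1/1) = 1.06025 mol; mass = 1.06025 mol × 142.05 g/mol = 150.6 g
(c) NaOH consumed = 1.06025 × (2/1) = 2.1205 mol; remaining = 2.51 − 2.1205 = 0.389498 mol; mass = 0.389498 mol × 40.0 g/mol = 15.58 g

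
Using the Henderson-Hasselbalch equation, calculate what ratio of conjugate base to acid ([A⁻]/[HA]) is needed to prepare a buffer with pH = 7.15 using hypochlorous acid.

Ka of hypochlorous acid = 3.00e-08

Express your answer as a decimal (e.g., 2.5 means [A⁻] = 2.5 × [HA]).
[A⁻]/[HA] = 0.424

pKa = −log(3.00e-08) = 7.5229. pH = pKa + log([A⁻]/[HA]). 7.15 = 7.5229 + log(ratio). log(ratio) = 7.15 − 7.5229 = -0.3729. ratio = 10^(-0.3729) = 0.424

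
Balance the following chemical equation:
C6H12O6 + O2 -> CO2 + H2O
Balanced equation:
C6H12O6 + 6O2 -> 6CO2 + 6H2O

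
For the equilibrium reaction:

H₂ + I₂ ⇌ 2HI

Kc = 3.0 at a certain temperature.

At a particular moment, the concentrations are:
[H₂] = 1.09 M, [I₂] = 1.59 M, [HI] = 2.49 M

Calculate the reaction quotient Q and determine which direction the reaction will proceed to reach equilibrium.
Q = 3.577, Q > K, reaction proceeds reverse (toward reactants)

Q = ([HI]^2) / ([H₂] × [I₂])
  = ((2.49)^2) / ((1.09)·(1.59)) = 6.2001/1.7331 = 3.577
Since Q = 3.577 > Kc = 3.0, the reaction proceeds reverse (toward reactants) to reach equilibrium.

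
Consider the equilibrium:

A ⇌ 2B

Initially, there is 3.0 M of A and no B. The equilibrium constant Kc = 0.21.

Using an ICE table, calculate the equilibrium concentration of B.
[B] = 0.743 M

ICE: [A] = 3.0 − x, [B] = 2x.
Kc = (2x)²/(3.0 − x) = 0.21 ⇒ 4x² + 0.21x − 0.63 = 0.
x = (−0.21 + √(0.21² + 4·4·0.63))/(2·4) = (−0.21 + √10.124)/8 = 0.37148.
[B] = 2x = 0.743 M.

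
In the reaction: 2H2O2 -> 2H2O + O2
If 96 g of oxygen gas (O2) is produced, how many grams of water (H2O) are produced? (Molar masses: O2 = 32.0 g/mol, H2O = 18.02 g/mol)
Moles of O2 = 96 g ÷ 32.0 g/mol = 3 mol
Mole ratio: 2 mol H2O / 1 mol O2
Moles of H2O = 3 × (2/1) = 6 mol
Mass of H2O = 6 mol × 18.02 g/mol = 108.1 g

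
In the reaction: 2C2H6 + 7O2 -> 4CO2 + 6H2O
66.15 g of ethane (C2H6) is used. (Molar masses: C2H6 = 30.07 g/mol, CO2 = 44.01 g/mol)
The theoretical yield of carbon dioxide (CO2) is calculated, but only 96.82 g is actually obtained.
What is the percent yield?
Moles of C2H6 = 66.15 g ÷ 30.07 g/mol = 2.19987 mol
Mole ratio: 4 mol CO2 / 2 mol C2H6
Moles of CO2 = 2.19987 × (4/2) = 4.39973 mol
Theoretical yield = 4.39973 mol × 44.01 g/mol = 193.63 g
Actual yield = 96.82 g
Percent yield = (96.82 / 193.63) × 100% = 50.0%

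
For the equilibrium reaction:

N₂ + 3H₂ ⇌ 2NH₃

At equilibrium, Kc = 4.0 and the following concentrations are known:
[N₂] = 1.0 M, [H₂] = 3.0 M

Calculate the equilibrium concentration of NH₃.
[NH₃] = 10.3923 M

Kc = ([NH₃]^2) / ([N₂] × [H₂]^3) = 4.0
[NH₃]^2 = Kc · (reactant terms)/(other product terms) = 4.0 · 27 / 1 = 108
[NH₃] = (108)^(1/2) = 10.3923 M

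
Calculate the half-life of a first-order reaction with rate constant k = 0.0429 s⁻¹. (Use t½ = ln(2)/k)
16.16 s

t½ = ln(2)/k = 0.6931/0.0429 = 16.16 s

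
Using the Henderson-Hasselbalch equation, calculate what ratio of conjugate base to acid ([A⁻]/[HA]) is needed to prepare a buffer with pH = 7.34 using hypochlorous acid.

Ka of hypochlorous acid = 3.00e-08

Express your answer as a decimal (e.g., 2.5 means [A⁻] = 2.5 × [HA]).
[A⁻]/[HA] = 0.656

pKa = −log(3.00e-08) = 7.5229. pH = pKa + log([A⁻]/[HA]). 7.34 = 7.5229 + log(ratio). log(ratio) = 7.34 − 7.5229 = -0.1829. ratio = 10^(-0.1829) = 0.656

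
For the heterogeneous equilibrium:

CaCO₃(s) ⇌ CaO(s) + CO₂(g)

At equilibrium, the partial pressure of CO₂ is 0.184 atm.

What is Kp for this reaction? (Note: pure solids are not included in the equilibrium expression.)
K_p = 0.184

Solids (CaCO₃, CaO) have activity 1 and are excluded.
Kp = P(CO₂) = 0.184.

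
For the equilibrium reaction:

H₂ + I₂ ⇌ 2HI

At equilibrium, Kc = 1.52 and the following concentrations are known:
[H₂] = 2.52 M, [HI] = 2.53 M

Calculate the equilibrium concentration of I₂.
[I₂] = 1.6711 M

Kc = ([HI]^2) / ([H₂] × [I₂]) = 1.52
[I₂]^1 = (product terms)/(Kc · other reactant terms) = 6.4009 / (1.52 · 2.52) = 1.6711
[I₂] = 1.6711 M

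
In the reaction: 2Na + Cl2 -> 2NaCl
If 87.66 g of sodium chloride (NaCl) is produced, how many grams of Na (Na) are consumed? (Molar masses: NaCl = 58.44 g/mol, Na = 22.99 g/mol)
Moles of NaCl = 87.66 g ÷ 58.44 g/mol = 1.5 mol
Mole ratio: 2 mol Na / 2 mol NaCl
Moles of Na = 1.5 × (2/2) = 1.5 mol
Mass of Na = 1.5 mol × 22.99 g/mol = 34.48 g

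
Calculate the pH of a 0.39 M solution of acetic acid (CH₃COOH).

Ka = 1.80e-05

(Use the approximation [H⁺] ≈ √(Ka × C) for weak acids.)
pH = 2.58

[H⁺] = √(Ka × C) = √(1.80e-05 × 0.39) = 2.6495e-03. pH = -log(2.6495e-03)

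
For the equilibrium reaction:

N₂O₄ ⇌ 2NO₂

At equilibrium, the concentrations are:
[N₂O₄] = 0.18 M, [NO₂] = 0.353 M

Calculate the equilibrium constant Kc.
K_c = 0.6923

Kc = ([NO₂]^2) / ([N₂O₄])
   = ((0.353)^2) / ((0.18))
   = 0.12461 / 0.18 = 0.6923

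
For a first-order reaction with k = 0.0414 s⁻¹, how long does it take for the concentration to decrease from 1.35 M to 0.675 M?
16.74 s

From ln[A] = ln[A]₀ - k·t: t = ln([A]₀/[A])/k = ln(1.35/0.675)/0.0414 = ln(2.0000)/0.0414 = 0.6931/0.0414 = 16.74 s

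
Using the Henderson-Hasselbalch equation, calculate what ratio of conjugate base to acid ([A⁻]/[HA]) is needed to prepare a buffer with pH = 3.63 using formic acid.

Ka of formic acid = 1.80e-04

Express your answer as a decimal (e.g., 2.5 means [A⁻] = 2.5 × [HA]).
[A⁻]/[HA] = 0.768

pKa = −log(1.80e-04) = 3.7447. pH = pKa + log([A⁻]/[HA]). 3.63 = 3.7447 + log(ratio). log(ratio) = 3.63 − 3.7447 = -0.1147. ratio = 10^(-0.1147) = 0.768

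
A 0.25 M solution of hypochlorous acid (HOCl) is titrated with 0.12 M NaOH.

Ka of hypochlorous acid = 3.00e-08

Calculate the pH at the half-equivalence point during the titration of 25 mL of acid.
pH = pKa = 7.52

At the half-equivalence point, [HA] = [A⁻], so by Henderson–Hasselbalch pH = pKa + log(1) = pKa.
pKa = −log(3.00e-08) = 7.52.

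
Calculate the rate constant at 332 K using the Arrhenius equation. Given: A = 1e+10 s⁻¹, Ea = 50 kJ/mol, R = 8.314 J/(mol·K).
1.36e+02 s⁻¹

k = A·exp(-Ea/(R·T)) = 1e+10·exp(-50000/(8.314·332)) = 1e+10·exp(-18.1143) = 1e+10·1.3585e-08 = 1.36e+02 s⁻¹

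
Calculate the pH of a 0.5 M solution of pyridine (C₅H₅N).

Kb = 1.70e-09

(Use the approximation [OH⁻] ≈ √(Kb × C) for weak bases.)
pH = 9.46

[OH⁻] = √(Kb × C) = √(1.70e-09 × 0.5) = 2.9155e-05. pOH = 4.54, pH = 14 - pOH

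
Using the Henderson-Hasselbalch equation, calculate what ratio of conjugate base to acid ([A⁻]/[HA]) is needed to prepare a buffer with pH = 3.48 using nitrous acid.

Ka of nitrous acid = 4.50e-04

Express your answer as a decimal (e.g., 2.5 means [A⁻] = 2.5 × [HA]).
[A⁻]/[HA] = 1.359

pKa = −log(4.50e-04) = 3.3468. pH = pKa + log([A⁻]/[HA]). 3.48 = 3.3468 + log(ratio). log(ratio) = 3.48 − 3.3468 = 0.1332. ratio = 10^(0.1332) = 1.359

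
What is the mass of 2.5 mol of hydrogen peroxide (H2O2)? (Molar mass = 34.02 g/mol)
Mass = 2.5 mol × 34.02 g/mol = 85.05 g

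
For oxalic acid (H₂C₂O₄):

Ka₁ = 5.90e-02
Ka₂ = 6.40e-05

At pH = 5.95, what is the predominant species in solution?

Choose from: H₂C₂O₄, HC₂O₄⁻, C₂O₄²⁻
C₂O₄²⁻

pKa1 = 1.23, pKa2 = 4.19. Each pKa is the crossover between adjacent species; pH = 5.95 lies in the region where C₂O₄²⁻ predominates.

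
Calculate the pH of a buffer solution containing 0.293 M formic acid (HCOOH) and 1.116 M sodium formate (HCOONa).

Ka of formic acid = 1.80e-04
pH = 4.33

pKa = -log(1.80e-04) = 3.74. pH = pKa + log([A⁻]/[HA]) = 3.74 + log(1.116/0.293)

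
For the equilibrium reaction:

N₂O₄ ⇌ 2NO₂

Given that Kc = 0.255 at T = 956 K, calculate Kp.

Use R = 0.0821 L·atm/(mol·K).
K_p = 20.0143

Δn = (moles gaseous products) − (moles gaseous reactants) = 1
T = 956 K; RT = 0.0821 × 956 = 78.4876
Kp = Kc·(RT)^Δn = 0.255 × (78.4876)^1 = 0.255 × 78.4876 = 20.0143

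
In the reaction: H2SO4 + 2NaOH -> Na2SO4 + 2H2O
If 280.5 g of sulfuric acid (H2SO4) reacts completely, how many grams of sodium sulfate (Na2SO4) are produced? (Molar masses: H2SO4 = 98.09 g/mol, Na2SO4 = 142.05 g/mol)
Moles of H2SO4 = 280.5 g ÷ 98.09 g/mol = 2.85962 mol
Mole ratio: 1 mol Na2SO4 / 1 mol H2SO4
Moles of Na2SO4 = 2.85962 × (1/1) = 2.85962 mol
Mass of Na2SO4 = 2.85962 mol × 142.05 g/mol = 406.2 g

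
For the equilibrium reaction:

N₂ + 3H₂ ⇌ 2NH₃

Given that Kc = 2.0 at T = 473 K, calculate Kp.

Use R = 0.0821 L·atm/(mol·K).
K_p = 0.0013

Δn = (moles gaseous products) − (moles gaseous reactants) = -2
T = 473 K; RT = 0.0821 × 473 = 38.8333
Kp = Kc·(RT)^Δn = 2.0 × (38.8333)^-2 = 2.0 × 0.000663119 = 0.0013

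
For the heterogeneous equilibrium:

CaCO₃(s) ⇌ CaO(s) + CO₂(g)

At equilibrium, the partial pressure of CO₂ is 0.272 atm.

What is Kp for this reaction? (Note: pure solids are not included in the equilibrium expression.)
K_p = 0.272

Solids (CaCO₃, CaO) have activity 1 and are excluded.
Kp = P(CO₂) = 0.272.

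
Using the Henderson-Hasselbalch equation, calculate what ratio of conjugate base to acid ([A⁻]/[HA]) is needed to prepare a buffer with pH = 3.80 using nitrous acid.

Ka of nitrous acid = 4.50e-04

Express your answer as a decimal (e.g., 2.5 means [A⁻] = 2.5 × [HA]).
[A⁻]/[HA] = 2.839

pKa = −log(4.50e-04) = 3.3468. pH = pKa + log([A⁻]/[HA]). 3.80 = 3.3468 + log(ratio). log(ratio) = 3.80 − 3.3468 = 0.4532. ratio = 10^(0.4532) = 2.839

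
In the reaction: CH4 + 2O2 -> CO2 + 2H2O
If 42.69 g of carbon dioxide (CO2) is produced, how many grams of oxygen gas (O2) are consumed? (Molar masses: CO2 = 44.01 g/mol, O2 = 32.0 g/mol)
Moles of CO2 = 42.69 g ÷ 44.01 g/mol = 0.970007 mol
Mole ratio: 2 mol O2 / 1 mol CO2
Moles of O2 = 0.970007 × (2/1) = 1.94001 mol
Mass of O2 = 1.94001 mol × 32.0 g/mol = 62.08 g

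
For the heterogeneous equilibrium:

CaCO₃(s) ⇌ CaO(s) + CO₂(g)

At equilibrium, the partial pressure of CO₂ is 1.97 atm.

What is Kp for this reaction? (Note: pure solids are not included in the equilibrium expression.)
K_p = 1.97

Solids (CaCO₃, CaO) have activity 1 and are excluded.
Kp = P(CO₂) = 1.97.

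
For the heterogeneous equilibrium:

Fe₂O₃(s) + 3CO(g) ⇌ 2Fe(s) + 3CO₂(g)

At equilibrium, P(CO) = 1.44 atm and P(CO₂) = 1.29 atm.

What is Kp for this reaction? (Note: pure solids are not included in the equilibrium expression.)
K_p = 0.719

Solids (Fe₂O₃, Fe) are excluded.
Kp = P(CO₂)³/P(CO)³ = (1.29)³/(1.44)³ = 2.147/2.986 = 0.719.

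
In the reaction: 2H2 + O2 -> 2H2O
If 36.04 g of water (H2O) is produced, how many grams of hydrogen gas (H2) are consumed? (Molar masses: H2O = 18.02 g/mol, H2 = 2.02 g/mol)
Moles of H2O = 36.04 g ÷ 18.02 g/mol = 2 mol
Mole ratio: 2 mol H2 / 2 mol H2O
Moles of H2 = 2 × (2/2) = 2 mol
Mass of H2 = 2 mol × 2.02 g/mol = 4.04 g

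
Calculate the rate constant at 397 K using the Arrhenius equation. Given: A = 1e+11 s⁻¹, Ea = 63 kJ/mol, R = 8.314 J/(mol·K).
5.14e+02 s⁻¹

k = A·exp(-Ea/(R·T)) = 1e+11·exp(-63000/(8.314·397)) = 1e+11·exp(-19.0871) = 1e+11·5.1354e-09 = 5.14e+02 s⁻¹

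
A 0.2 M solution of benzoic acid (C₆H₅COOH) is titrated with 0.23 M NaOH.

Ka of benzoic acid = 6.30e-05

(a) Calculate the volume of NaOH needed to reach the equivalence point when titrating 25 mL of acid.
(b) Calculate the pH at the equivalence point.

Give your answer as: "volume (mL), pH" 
V = 21.7 mL, pH = 8.61

(a) At equivalence: moles acid = moles base.
moles acid = 0.2 × 0.025 = 0.005 mol; V_NaOH = 0.005/0.23 = 0.02174 L = 21.7 mL.
(b) At equivalence, all acid → conjugate base A⁻ at [A⁻] = 0.005/0.04674 = 0.107 M.
Kb = Kw/Ka = 1.0e-14/6.30e-05 = 1.587e-10; [OH⁻] = √(Kb·[A⁻]) = 4.121e-06; pOH = 5.39; pH = 14 − pOH = 8.61.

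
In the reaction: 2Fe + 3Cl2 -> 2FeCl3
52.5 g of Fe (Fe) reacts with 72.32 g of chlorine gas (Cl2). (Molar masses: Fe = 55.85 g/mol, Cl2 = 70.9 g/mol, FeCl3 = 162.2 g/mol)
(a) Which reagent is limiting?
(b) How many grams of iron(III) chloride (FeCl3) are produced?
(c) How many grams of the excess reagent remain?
(a) Cl2, (b) 110.3 g, (c) 14.52 g

Moles of Fe = 52.5 g ÷ 55.85 g/mol = 0.940018 mol
Moles of Cl2 = 72.32 g ÷ 70.9 g/mol = 1.02003 mol
Moles ÷ coefficient: Fe: 0.940018/2 = 0.47, Cl2: 1.02003/3 = 0.34
(a) Cl2 has the smaller value, so Cl2 is the limiting reagent.
(b) Moles of FeCl3 = 1.02003 mol Cl2 × (2/3) = 0.680019 mol; mass = 0.680019 mol × 162.2 g/mol = 110.3 g
(c) Fe consumed = 1.02003 × (2/3) = 0.680019 mol; remaining = 0.940018 − 0.680019 = 0.259999 mol; mass = 0.259999 mol × 55.85 g/mol = 14.52 g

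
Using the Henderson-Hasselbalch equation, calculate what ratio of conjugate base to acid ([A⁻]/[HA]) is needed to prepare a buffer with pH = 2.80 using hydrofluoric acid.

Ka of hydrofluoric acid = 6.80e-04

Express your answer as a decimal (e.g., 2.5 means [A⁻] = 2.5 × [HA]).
[A⁻]/[HA] = 0.429

pKa = −log(6.80e-04) = 3.1675. pH = pKa + log([A⁻]/[HA]). 2.80 = 3.1675 + log(ratio). log(ratio) = 2.80 − 3.1675 = -0.3675. ratio = 10^(-0.3675) = 0.429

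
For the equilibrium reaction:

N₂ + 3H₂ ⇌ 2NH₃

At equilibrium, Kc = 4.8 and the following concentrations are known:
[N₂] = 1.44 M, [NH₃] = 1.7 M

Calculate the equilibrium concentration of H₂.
[H₂] = 0.7478 M

Kc = ([NH₃]^2) / ([N₂] × [H₂]^3) = 4.8
[H₂]^3 = (product terms)/(Kc · other reactant terms) = 2.89 / (4.8 · 1.44) = 0.41811
[H₂] = (0.41811)^(1/3) = 0.7478 M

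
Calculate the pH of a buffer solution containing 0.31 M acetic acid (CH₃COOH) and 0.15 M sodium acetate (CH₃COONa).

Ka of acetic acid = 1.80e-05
pH = 4.43

pKa = -log(1.80e-05) = 4.74. pH = pKa + log([A⁻]/[HA]) = 4.74 + log(0.15/0.31)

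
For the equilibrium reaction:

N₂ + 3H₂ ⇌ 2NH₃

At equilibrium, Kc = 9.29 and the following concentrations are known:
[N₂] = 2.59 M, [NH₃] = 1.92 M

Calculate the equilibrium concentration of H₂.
[H₂] = 0.5351 M

Kc = ([NH₃]^2) / ([N₂] × [H₂]^3) = 9.29
[H₂]^3 = (product terms)/(Kc · other reactant terms) = 3.6864 / (9.29 · 2.59) = 0.15321
[H₂] = (0.15321)^(1/3) = 0.5351 M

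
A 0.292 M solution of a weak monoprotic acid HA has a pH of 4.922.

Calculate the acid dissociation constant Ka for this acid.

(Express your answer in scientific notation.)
K_a = 4.90e-10

[H⁺] = 10^(−pH) = 10^(−4.922) = 1.197e-05 M. For HA ⇌ H⁺ + A⁻, Ka = x²/(C − x) = (1.197e-05)²/(0.292 − 1.197e-05) = 4.90e-10.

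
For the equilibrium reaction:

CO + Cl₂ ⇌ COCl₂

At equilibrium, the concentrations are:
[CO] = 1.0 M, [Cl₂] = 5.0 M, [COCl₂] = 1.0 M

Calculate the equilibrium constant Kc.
K_c = 0.2000

Kc = ([COCl₂]) / ([CO] × [Cl₂])
   = ((1.0)) / ((1.0)·(5.0))
   = 1 / 5 = 0.2000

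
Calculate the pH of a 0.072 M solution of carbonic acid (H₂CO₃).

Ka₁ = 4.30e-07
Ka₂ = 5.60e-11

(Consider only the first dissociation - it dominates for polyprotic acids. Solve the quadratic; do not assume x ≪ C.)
pH = 3.76

x² + Ka₁·x − Ka₁·C = 0 with Ka₁ = 4.30e-07, C = 0.072.
x = (−Ka₁ + √(Ka₁² + 4·Ka₁·C))/2 = 1.7574e-04 M, so pH = 3.76.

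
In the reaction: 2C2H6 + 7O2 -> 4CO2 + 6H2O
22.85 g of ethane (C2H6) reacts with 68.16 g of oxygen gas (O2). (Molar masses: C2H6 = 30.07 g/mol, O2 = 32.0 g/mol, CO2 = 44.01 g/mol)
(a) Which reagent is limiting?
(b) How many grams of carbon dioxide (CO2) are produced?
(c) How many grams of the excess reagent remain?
(a) O2, (b) 53.57 g, (c) 4.55 g

Moles of C2H6 = 22.85 g ÷ 30.07 g/mol = 0.759894 mol
Moles of O2 = 68.16 g ÷ 32.0 g/mol = 2.13 mol
Moles ÷ coefficient: C2H6: 0.759894/2 = 0.3799, O2: 2.13/7 = 0.3043
(a) O2 has the smaller value, so O2 is the limiting reagent.
(b) Moles of CO2 = 2.13 mol O2 × (4/7) = 1.21714 mol; mass = 1.21714 mol × 44.01 g/mol = 53.57 g
(c) C2H6 consumed = 2.13 × (2/7) = 0.608571 mol; remaining = 0.759894 − 0.608571 = 0.151322 mol; mass = 0.151322 mol × 30.07 g/mol = 4.55 g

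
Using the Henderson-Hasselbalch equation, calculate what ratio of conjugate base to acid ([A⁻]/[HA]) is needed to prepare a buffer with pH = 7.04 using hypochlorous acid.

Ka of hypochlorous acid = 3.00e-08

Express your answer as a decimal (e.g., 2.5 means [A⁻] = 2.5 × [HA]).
[A⁻]/[HA] = 0.329

pKa = −log(3.00e-08) = 7.5229. pH = pKa + log([A⁻]/[HA]). 7.04 = 7.5229 + log(ratio). log(ratio) = 7.04 − 7.5229 = -0.4829. ratio = 10^(-0.4829) = 0.329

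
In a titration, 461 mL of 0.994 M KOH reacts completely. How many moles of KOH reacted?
Moles = Molarity × Volume (L)
Moles = 0.994 M × 0.461 L = 0.4582 mol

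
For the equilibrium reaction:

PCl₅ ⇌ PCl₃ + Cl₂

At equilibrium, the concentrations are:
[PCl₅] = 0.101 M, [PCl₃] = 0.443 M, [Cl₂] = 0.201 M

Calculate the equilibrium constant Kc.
K_c = 0.8816

Kc = ([PCl₃] × [Cl₂]) / ([PCl₅])
   = ((0.443)·(0.201)) / ((0.101))
   = 0.089043 / 0.101 = 0.8816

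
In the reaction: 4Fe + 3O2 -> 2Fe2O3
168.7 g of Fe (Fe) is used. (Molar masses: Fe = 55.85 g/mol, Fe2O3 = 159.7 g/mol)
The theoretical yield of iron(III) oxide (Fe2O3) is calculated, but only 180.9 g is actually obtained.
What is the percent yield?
Moles of Fe = 168.7 g ÷ 55.85 g/mol = 3.02059 mol
Mole ratio: 2 mol Fe2O3 / 4 mol Fe
Moles of Fe2O3 = 3.02059 × (2/4) = 1.5103 mol
Theoretical yield = 1.5103 mol × 159.7 g/mol = 241.19 g
Actual yield = 180.9 g
Percent yield = (180.9 / 241.19) × 100% = 75.0%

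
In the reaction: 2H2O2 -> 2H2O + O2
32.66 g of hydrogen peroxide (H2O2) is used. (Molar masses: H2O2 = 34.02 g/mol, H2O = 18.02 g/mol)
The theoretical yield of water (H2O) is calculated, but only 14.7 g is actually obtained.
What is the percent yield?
Moles of H2O2 = 32.66 g ÷ 34.02 g/mol = 0.960024 mol
Mole ratio: 2 mol H2O / 2 mol H2O2
Moles of H2O = 0.960024 × (2/2) = 0.960024 mol
Theoretical yield = 0.960024 mol × 18.02 g/mol = 17.3 g
Actual yield = 14.7 g
Percent yield = (14.7 / 17.3) × 100% = 85.0%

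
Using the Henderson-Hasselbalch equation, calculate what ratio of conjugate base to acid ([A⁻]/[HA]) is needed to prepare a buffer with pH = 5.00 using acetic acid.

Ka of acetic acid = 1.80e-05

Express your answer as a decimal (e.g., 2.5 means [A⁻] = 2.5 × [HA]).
[A⁻]/[HA] = 1.800

pKa = −log(1.80e-05) = 4.7447. pH = pKa + log([A⁻]/[HA]). 5.00 = 4.7447 + log(ratio). log(ratio) = 5.00 − 4.7447 = 0.2553. ratio = 10^(0.2553) = 1.800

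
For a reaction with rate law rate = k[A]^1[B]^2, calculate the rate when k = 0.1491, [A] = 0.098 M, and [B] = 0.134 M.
0.0002624 M/s

rate = k·[A]^1·[B]^2 = 0.1491·(0.098)^1·(0.134)^2 = 0.1491·0.098·0.017956 = 0.0002624 M/s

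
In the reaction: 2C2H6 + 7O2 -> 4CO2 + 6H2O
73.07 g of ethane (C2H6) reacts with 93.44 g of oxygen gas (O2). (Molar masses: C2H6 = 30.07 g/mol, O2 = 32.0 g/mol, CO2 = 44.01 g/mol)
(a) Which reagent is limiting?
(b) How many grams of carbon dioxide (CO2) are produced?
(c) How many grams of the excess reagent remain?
(a) O2, (b) 73.43 g, (c) 47.98 g

Moles of C2H6 = 73.07 g ÷ 30.07 g/mol = 2.43 mol
Moles of O2 = 93.44 g ÷ 32.0 g/mol = 2.92 mol
Moles ÷ coefficient: C2H6: 2.43/2 = 1.215, O2: 2.92/7 = 0.4171
(a) O2 has the smaller value, so O2 is the limiting reagent.
(b) Moles of CO2 = 2.92 mol O2 × (4/7) = 1.66857 mol; mass = 1.66857 mol × 44.01 g/mol = 73.43 g
(c) C2H6 consumed = 2.92 × (2/7) = 0.834286 mol; remaining = 2.43 − 0.834286 = 1.59571 mol; mass = 1.59571 mol × 30.07 g/mol = 47.98 g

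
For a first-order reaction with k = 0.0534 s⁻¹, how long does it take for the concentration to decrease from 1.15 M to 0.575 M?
12.98 s

From ln[A] = ln[A]₀ - k·t: t = ln([A]₀/[A])/k = ln(1.15/0.575)/0.0534 = ln(2.0000)/0.0534 = 0.6931/0.0534 = 12.98 s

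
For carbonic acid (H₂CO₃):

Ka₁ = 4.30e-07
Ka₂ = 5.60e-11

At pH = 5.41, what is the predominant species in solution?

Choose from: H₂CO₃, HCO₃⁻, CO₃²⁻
H₂CO₃

pKa1 = 6.37, pKa2 = 10.25. Each pKa is the crossover between adjacent species; pH = 5.41 lies in the region where H₂CO₃ predominates.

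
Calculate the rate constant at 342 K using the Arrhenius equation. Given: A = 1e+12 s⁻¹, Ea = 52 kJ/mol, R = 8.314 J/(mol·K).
1.14e+04 s⁻¹

k = A·exp(-Ea/(R·T)) = 1e+12·exp(-52000/(8.314·342)) = 1e+12·exp(-18.2880) = 1e+12·1.1418e-08 = 1.14e+04 s⁻¹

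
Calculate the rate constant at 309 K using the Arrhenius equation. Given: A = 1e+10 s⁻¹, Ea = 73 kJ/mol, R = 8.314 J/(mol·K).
4.56e-03 s⁻¹

k = A·exp(-Ea/(R·T)) = 1e+10·exp(-73000/(8.314·309)) = 1e+10·exp(-28.4154) = 1e+10·4.5639e-13 = 4.56e-03 s⁻¹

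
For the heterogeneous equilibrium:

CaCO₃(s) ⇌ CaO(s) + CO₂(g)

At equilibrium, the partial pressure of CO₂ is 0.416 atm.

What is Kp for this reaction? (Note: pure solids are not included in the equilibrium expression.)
K_p = 0.416

Solids (CaCO₃, CaO) have activity 1 and are excluded.
Kp = P(CO₂) = 0.416.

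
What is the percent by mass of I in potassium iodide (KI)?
Mass of I in formula = 126.9 × 1 = 126.9 g/mol
Molar mass = 166.0 g/mol
% I = (126.9/166.0) × 100% = 76.45%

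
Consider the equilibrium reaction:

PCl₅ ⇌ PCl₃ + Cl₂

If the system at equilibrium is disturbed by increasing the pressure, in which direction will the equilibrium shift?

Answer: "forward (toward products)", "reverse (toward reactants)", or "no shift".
reverse (toward reactants)

Apply Le Chatelier's principle: system shifts to counteract the change.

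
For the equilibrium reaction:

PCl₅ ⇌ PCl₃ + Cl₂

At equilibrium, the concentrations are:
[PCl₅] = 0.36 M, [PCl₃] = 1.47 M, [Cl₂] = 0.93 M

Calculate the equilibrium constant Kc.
K_c = 3.7975

Kc = ([PCl₃] × [Cl₂]) / ([PCl₅])
   = ((1.47)·(0.93)) / ((0.36))
   = 1.3671 / 0.36 = 3.7975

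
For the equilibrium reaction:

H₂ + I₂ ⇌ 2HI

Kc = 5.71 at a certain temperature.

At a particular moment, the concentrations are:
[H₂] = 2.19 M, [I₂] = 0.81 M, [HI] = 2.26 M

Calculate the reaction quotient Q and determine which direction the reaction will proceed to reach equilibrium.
Q = 2.879, Q < K, reaction proceeds forward (toward products)

Q = ([HI]^2) / ([H₂] × [I₂])
  = ((2.26)^2) / ((2.19)·(0.81)) = 5.1076/1.7739 = 2.879
Since Q = 2.879 < Kc = 5.71, the reaction proceeds forward (toward products) to reach equilibrium.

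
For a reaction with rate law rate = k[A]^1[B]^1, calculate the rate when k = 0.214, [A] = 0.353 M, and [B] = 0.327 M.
0.0247 M/s

rate = k·[A]^1·[B]^1 = 0.214·(0.353)^1·(0.327)^1 = 0.214·0.353·0.327 = 0.0247 M/s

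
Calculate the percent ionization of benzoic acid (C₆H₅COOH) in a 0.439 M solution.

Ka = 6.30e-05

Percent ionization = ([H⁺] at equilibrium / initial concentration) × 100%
Percent ionization = 1.19%

Let x = [H⁺]. Ka = x²/(C - x) ⇒ x² + (6.30e-05)x - (6.30e-05)(0.439) = 0. x = 5.2276e-03. Percent = (5.2276e-03/0.439) × 100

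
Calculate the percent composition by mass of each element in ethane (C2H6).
C: 79.88%, H: 20.11%

Molar mass of C2H6 = 30.07 g/mol
% C = (2 × 12.01) / 30.07 × 100% = 24.02 / 30.07 × 100% = 79.88%
% H = (6 × 1.008) / 30.07 × 100% = 6.048 / 30.07 × 100% = 20.11%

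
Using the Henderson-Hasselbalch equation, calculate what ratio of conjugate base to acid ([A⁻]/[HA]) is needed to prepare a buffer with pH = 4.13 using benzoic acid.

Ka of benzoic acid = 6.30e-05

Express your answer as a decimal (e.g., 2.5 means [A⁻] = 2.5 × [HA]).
[A⁻]/[HA] = 0.850

pKa = −log(6.30e-05) = 4.2007. pH = pKa + log([A⁻]/[HA]). 4.13 = 4.2007 + log(ratio). log(ratio) = 4.13 − 4.2007 = -0.0707. ratio = 10^(-0.0707) = 0.850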